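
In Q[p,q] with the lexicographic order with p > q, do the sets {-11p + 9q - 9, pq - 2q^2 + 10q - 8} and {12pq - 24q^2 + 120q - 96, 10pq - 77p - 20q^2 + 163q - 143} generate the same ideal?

Since reduced Gröbner bases are canonical representatives of ideals under a given ordering, it suffices to compute and compare them.
Buchberger on the first generating set:
f_1 = -11p + 9q - 9, LT = p.
f_2 = pq - 2q^2 + 10q - 8, LT = pq.

S(f_1,f_2): lcm = pq. S = 13/11q^2 - 101/11q + 8.
  reduce S modulo (f_1, f_2):
  remainder 13/11q^2 - 101/11q + 8 ≠ 0; add g_3 = 13/11q^2 - 101/11q + 8 to the basis.

The other S-polynomials (S(f_1,g_3), S(f_2,g_3)) all reduce to 0 modulo the current basis, so we have a Gröbner basis.
Inter-reduce: drop elements whose leading term is divisible by another's, tail-reduce, and make monic.
Reduced Gröbner basis: {p - 9/11q + 9/11, q^2 - 101/13q + 88/13}.

Buchberger on the second generating set:
h_1 = 12pq - 24q^2 + 120q - 96, LT = pq.
h_2 = 10pq - 77p - 20q^2 + 163q - 143, LT = pq.

S(h_1,h_2): lcm = pq. S = 77/10p - 63/10q + 63/10.
  reduce S modulo (h_1, h_2):
  remainder 77/10p - 63/10q + 63/10 ≠ 0; add k_3 = 77/10p - 63/10q + 63/10 to the basis.

S(h_1,k_3): lcm = pq. S = -13/11q^2 + 101/11q - 8.
  reduce S modulo (h_1, h_2, k_3):
  remainder -13/11q^2 + 101/11q - 8 ≠ 0; add k_4 = -13/11q^2 + 101/11q - 8 to the basis.

The other S-polynomials (S(h_2,k_3), S(h_1,k_4), S(h_2,k_4), S(k_3,k_4)) all reduce to 0 modulo the current basis, so we have a Gröbner basis.
Inter-reduce: drop elements whose leading term is divisible by another's, tail-reduce, and make monic.
Reduced Gröbner basis: {p - 9/11q + 9/11, q^2 - 101/13q + 88/13}.

Same reduced basis, so the two generating sets span the same ideal.

Yes, the ideals are equal.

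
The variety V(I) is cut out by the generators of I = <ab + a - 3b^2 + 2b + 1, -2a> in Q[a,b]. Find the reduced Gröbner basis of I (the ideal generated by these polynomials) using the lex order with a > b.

f_1 = ab + a - 3b^2 + 2b + 1, LT = ab.
f_2 = -2a, LT = a.

S(f_1,f_2): lcm = ab. S = a - 3b^2 + 2b + 1.
  leading term a: subtract (-1/2)·f_2 from a - 3b^2 + 2b + 1 → -3b^2 + 2b + 1
  leading term b^2: no divisor's leading term divides it; move -3b^2 to the remainder.
  leading term b: no divisor's leading term divides it; move 2b to the remainder.
  leading term 1: no divisor's leading term divides it; move 1 to the remainder.
  remainder -3b^2 + 2b + 1 ≠ 0; add g_3 = -3b^2 + 2b + 1 to the basis.

The other S-polynomials (S(f_1,g_3), S(f_2,g_3)) all reduce to 0 modulo the current basis, so we have a Gröbner basis.
Inter-reduce: drop elements whose leading term is divisible by another's, tail-reduce, and make monic.

G = {a, b^2 - 2/3b - 1/3}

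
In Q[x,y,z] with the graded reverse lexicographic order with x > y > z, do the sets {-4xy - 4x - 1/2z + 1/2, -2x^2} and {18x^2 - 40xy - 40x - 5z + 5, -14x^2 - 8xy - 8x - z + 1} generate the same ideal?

Yes, the ideals are equal.

For a fixed monomial order, each ideal has a unique reduced Gröbner basis; comparing bases decides equality.
Buchberger on the first generating set:
f_1 = -4xy - 4x - 1/2z + 1/2, LT = xy.
f_2 = -2x^2, LT = x^2.

S(f_1,f_2): lcm = x^2y. S = x^2 + 1/8xz - 1/8x.
  leading term x^2: subtract (-1/2)·f_2 from x^2 + 1/8xz - 1/8x → 1/8xz - 1/8x
  leading term xz: no divisor's leading term divides it; move 1/8xz to the remainder.
  leading term x: no divisor's leading term divides it; move -1/8x to the remainder.
  remainder 1/8xz - 1/8x ≠ 0; add g_3 = 1/8xz - 1/8x to the basis.

S(f_1,g_3): lcm = xyz. S = xy + xz + 1/8z^2 - 1/8z.
  leading term xy: subtract (-1/4)·f_1 from xy + xz + 1/8z^2 - 1/8z → xz + 1/8z^2 - x - 1/4z + 1/8
  leading term xz: subtract (8)·g_3 from xz + 1/8z^2 - x - 1/4z + 1/8 → 1/8z^2 - 1/4z + 1/8
  leading term z^2: no divisor's leading term divides it; move 1/8z^2 to the remainder.
  leading term z: no divisor's leading term divides it; move -1/4z to the remainder.
  leading term 1: no divisor's leading term divides it; move 1/8 to the remainder.
  remainder 1/8z^2 - 1/4z + 1/8 ≠ 0; add g_4 = 1/8z^2 - 1/4z + 1/8 to the basis.

The other S-polynomials (S(f_2,g_3), S(f_1,g_4), S(f_2,g_4), S(g_3,g_4)) all reduce to 0 modulo the current basis, so we have a Gröbner basis.
Inter-reduce: drop elements whose leading term is divisible by another's, tail-reduce, and make monic.
Reduced Gröbner basis: {x^2, xy + x + 1/8z - 1/8, xz - x, z^2 - 2z + 1}.

Buchberger on the second generating set:
h_1 = 18x^2 - 40xy - 40x - 5z + 5, LT = x^2.
h_2 = -14x^2 - 8xy - 8x - z + 1, LT = x^2.

S(h_1,h_2): lcm = x^2. S = -176/63xy - 176/63x - 22/63z + 22/63.
  leading term xy: no divisor's leading term divides it; move -176/63xy to the remainder.
  leading term x: no divisor's leading term divides it; move -176/63x to the remainder.
  leading term z: no divisor's leading term divides it; move -22/63z to the remainder.
  leading term 1: no divisor's leading term divides it; move 22/63 to the remainder.
  remainder -176/63xy - 176/63x - 22/63z + 22/63 ≠ 0; add k_3 = -176/63xy - 176/63x - 22/63z + 22/63 to the basis.

S(h_1,k_3): lcm = x^2y. S = -20/9xy^2 - x^2 - 20/9xy - 1/8xz - 5/18yz + 1/8x + 5/18y.
  leading term xy^2: subtract (35/44y)·k_3 from -20/9xy^2 - x^2 - 20/9xy - 1/8xz - 5/18yz + 1/8x + 5/18y → -x^2 - 1/8xz + 1/8x
  leading term x^2: subtract (-1/18)·h_1 from -x^2 - 1/8xz + 1/8x → -20/9xy - 1/8xz - 151/72x - 5/18z + 5/18
  leading term xy: subtract (35/44)·k_3 from -20/9xy - 1/8xz - 151/72x - 5/18z + 5/18 → -1/8xz + 1/8x
  leading term xz: no divisor's leading term divides it; move -1/8xz to the remainder.
  leading term x: no divisor's leading term divides it; move 1/8x to the remainder.
  remainder -1/8xz + 1/8x ≠ 0; add k_4 = -1/8xz + 1/8x to the basis.

S(k_3,k_4): lcm = xyz. S = xy + xz + 1/8z^2 - 1/8z.
  leading term xy: subtract (-63/176)·k_3 from xy + xz + 1/8z^2 - 1/8z → xz + 1/8z^2 - x - 1/4z + 1/8
  leading term xz: subtract (-8)·k_4 from xz + 1/8z^2 - x - 1/4z + 1/8 → 1/8z^2 - 1/4z + 1/8
  leading term z^2: no divisor's leading term divides it; move 1/8z^2 to the remainder.
  leading term z: no divisor's leading term divides it; move -1/4z to the remainder.
  leading term 1: no divisor's leading term divides it; move 1/8 to the remainder.
  remainder 1/8z^2 - 1/4z + 1/8 ≠ 0; add k_5 = 1/8z^2 - 1/4z + 1/8 to the basis.

The other S-polynomials (S(h_2,k_3), S(h_1,k_4), S(h_2,k_4), S(h_1,k_5), S(h_2,k_5), S(k_3,k_5), S(k_4,k_5)) all reduce to 0 modulo the current basis, so we have a Gröbner basis.
Inter-reduce: drop elements whose leading term is divisible by another's, tail-reduce, and make monic.
Reduced Gröbner basis: {x^2, xy + x + 1/8z - 1/8, xz - x, z^2 - 2z + 1}.

Same reduced basis, so the two generating sets span the same ideal.
The same test decides containment: I ⊆ J iff every generator of I reduces to 0 modulo a Gröbner basis of J.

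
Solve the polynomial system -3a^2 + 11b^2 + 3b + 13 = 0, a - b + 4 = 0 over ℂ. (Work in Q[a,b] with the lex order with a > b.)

{(-67/8, -35/8), (-3, 1)}

Compute a lex Gröbner basis by Buchberger's algorithm.
f_1 = -3a^2 + 11b^2 + 3b + 13, LT = a^2.
f_2 = a - b + 4, LT = a.

S(f_1,f_2): lcm = a^2. S = ab - 4a - 11/3b^2 - b - 13/3.
  leading term ab: subtract (b)·f_2 from ab - 4a - 11/3b^2 - b - 13/3 → -4a - 8/3b^2 - 5b - 13/3
  leading term a: subtract (-4)·f_2 from -4a - 8/3b^2 - 5b - 13/3 → -8/3b^2 - 9b + 35/3
  leading term b^2: no divisor's leading term divides it; move -8/3b^2 to the remainder.
  leading term b: no divisor's leading term divides it; move -9b to the remainder.
  leading term 1: no divisor's leading term divides it; move 35/3 to the remainder.
  remainder -8/3b^2 - 9b + 35/3 ≠ 0; add h_3 = -8/3b^2 - 9b + 35/3 to the basis.

The other S-polynomials (S(f_1,h_3), S(f_2,h_3)) all reduce to 0 modulo the current basis, so we have a Gröbner basis.
Inter-reduce: drop elements whose leading term is divisible by another's, tail-reduce, and make monic.
Reduced Gröbner basis: {a - b + 4, b^2 + 27/8b - 35/8}.

A lex Gröbner basis eliminates variables successively. Here b^2 + 27/8b - 35/8 depends only on b, with roots {-35/8, 1}; lifting each root through the earlier basis elements recovers the full solutions.
  b = -35/8: the earlier basis element becomes a + 67/8 = 0, giving a = -67/8 — point (-67/8, -35/8).
  b = 1: the earlier basis element becomes a + 3 = 0, giving a = -3 — point (-3, 1).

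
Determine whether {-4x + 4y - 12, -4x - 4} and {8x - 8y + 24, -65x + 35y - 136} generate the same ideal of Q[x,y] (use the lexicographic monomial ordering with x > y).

Equality of ideals is decidable: compute both reduced Gröbner bases (unique for the ordering) and check whether they agree.
Buchberger on the first generating set:
f_1 = -4x + 4y - 12, LT = x.
f_2 = -4x - 4, LT = x.

S(f_1,f_2): lcm = x. S = -y + 2.
  leading term y: no divisor's leading term divides it; move -y to the remainder.
  leading term 1: no divisor's leading term divides it; move 2 to the remainder.
  remainder -y + 2 ≠ 0; add g_3 = -y + 2 to the basis.

S(f_1,g_3): leading monomials are coprime, so the S-polynomial reduces to 0 (Buchberger's first criterion).
S(f_2,g_3): leading monomials are coprime, so the S-polynomial reduces to 0 (Buchberger's first criterion).
Every S-polynomial of the final basis reduces to 0, so we have a Gröbner basis.
Inter-reduce: drop elements whose leading term is divisible by another's, tail-reduce, and make monic.
Reduced Gröbner basis: {x + 1, y - 2}.

Buchberger on the second generating set:
h_1 = 8x - 8y + 24, LT = x.
h_2 = -65x + 35y - 136, LT = x.

S(h_1,h_2): lcm = x. S = -6/13y + 59/65.
  leading term y: no divisor's leading term divides it; move -6/13y to the remainder.
  leading term 1: no divisor's leading term divides it; move 59/65 to the remainder.
  remainder -6/13y + 59/65 ≠ 0; add k_3 = -6/13y + 59/65 to the basis.

S(h_1,k_3): leading monomials are coprime, so the S-polynomial reduces to 0 (Buchberger's first criterion).
S(h_2,k_3): leading monomials are coprime, so the S-polynomial reduces to 0 (Buchberger's first criterion).
Every S-polynomial of the final basis reduces to 0, so we have a Gröbner basis.
Inter-reduce: drop elements whose leading term is divisible by another's, tail-reduce, and make monic.
Reduced Gröbner basis: {x + 31/30, y - 59/30}.

Since the reduced bases disagree, the two ideals are not the same.

No, the ideals differ.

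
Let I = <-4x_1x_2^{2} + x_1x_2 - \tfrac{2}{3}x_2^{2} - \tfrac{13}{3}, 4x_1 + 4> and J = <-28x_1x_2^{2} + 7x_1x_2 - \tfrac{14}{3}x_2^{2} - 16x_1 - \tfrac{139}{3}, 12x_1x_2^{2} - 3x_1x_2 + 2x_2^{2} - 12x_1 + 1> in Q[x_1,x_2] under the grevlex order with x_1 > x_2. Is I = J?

For a fixed monomial order, each ideal has a unique reduced Gröbner basis; comparing bases decides equality.
Buchberger on the first generating set:
f_1 = -4x_1x_2^{2} + x_1x_2 - \tfrac{2}{3}x_2^{2} - \tfrac{13}{3}, LT = x_1x_2^{2}.
f_2 = 4x_1 + 4, LT = x_1.

S(f_1,f_2): lcm = x_1x_2^{2}. S = -\tfrac{1}{4}x_1x_2 - \tfrac{5}{6}x_2^{2} + \tfrac{13}{12}.
  leading term x_1x_2: subtract (-\tfrac{1}{16}x_2)·f_2 from -\tfrac{1}{4}x_1x_2 - \tfrac{5}{6}x_2^{2} + \tfrac{13}{12} → -\tfrac{5}{6}x_2^{2} + \tfrac{1}{4}x_2 + \tfrac{13}{12}
  leading term x_2^{2}: no divisor's leading term divides it; move -\tfrac{5}{6}x_2^{2} to the remainder.
  leading term x_2: no divisor's leading term divides it; move \tfrac{1}{4}x_2 to the remainder.
  leading term 1: no divisor's leading term divides it; move \tfrac{13}{12} to the remainder.
  remainder -\tfrac{5}{6}x_2^{2} + \tfrac{1}{4}x_2 + \tfrac{13}{12} ≠ 0; add g_3 = -\tfrac{5}{6}x_2^{2} + \tfrac{1}{4}x_2 + \tfrac{13}{12} to the basis.

S(f_1,g_3): lcm = x_1x_2^{2}. S = \tfrac{1}{20}x_1x_2 + \tfrac{1}{6}x_2^{2} + \tfrac{13}{10}x_1 + \tfrac{13}{12}.
  leading term x_1x_2: subtract (\tfrac{1}{80}x_2)·f_2 from \tfrac{1}{20}x_1x_2 + \tfrac{1}{6}x_2^{2} + \tfrac{13}{10}x_1 + \tfrac{13}{12} → \tfrac{1}{6}x_2^{2} + \tfrac{13}{10}x_1 - \tfrac{1}{20}x_2 + \tfrac{13}{12}
  leading term x_2^{2}: subtract (-\tfrac{1}{5})·g_3 from \tfrac{1}{6}x_2^{2} + \tfrac{13}{10}x_1 - \tfrac{1}{20}x_2 + \tfrac{13}{12} → \tfrac{13}{10}x_1 + \tfrac{13}{10}
  leading term x_1: subtract (\tfrac{13}{40})·f_2 from \tfrac{13}{10}x_1 + \tfrac{13}{10} → 0
  remainder 0.

S(f_2,g_3): leading monomials are coprime, so the S-polynomial reduces to 0 (Buchberger's first criterion).
Every S-polynomial of the final basis reduces to 0, so we have a Gröbner basis.
Inter-reduce: drop elements whose leading term is divisible by another's, tail-reduce, and make monic.
Reduced Gröbner basis: {x_2^{2} - \tfrac{3}{10}x_2 - \tfrac{13}{10}, x_1 + 1}.

Buchberger on the second generating set:
h_1 = -28x_1x_2^{2} + 7x_1x_2 - \tfrac{14}{3}x_2^{2} - 16x_1 - \tfrac{139}{3}, LT = x_1x_2^{2}.
h_2 = 12x_1x_2^{2} - 3x_1x_2 + 2x_2^{2} - 12x_1 + 1, LT = x_1x_2^{2}.

S(h_1,h_2): lcm = x_1x_2^{2}. S = \tfrac{11}{7}x_1 + \tfrac{11}{7}.
  leading term x_1: no divisor's leading term divides it; move \tfrac{11}{7}x_1 to the remainder.
  leading term 1: no divisor's leading term divides it; move \tfrac{11}{7} to the remainder.
  remainder \tfrac{11}{7}x_1 + \tfrac{11}{7} ≠ 0; add k_3 = \tfrac{11}{7}x_1 + \tfrac{11}{7} to the basis.

S(h_1,k_3): lcm = x_1x_2^{2}. S = -\tfrac{1}{4}x_1x_2 - \tfrac{5}{6}x_2^{2} + \tfrac{4}{7}x_1 + \tfrac{139}{84}.
  leading term x_1x_2: subtract (-\tfrac{7}{44}x_2)·k_3 from -\tfrac{1}{4}x_1x_2 - \tfrac{5}{6}x_2^{2} + \tfrac{4}{7}x_1 + \tfrac{139}{84} → -\tfrac{5}{6}x_2^{2} + \tfrac{4}{7}x_1 + \tfrac{1}{4}x_2 + \tfrac{139}{84}
  leading term x_2^{2}: no divisor's leading term divides it; move -\tfrac{5}{6}x_2^{2} to the remainder.
  leading term x_1: subtract (\tfrac{4}{11})·k_3 from \tfrac{4}{7}x_1 + \tfrac{1}{4}x_2 + \tfrac{139}{84} → \tfrac{1}{4}x_2 + \tfrac{13}{12}
  leading term x_2: no divisor's leading term divides it; move \tfrac{1}{4}x_2 to the remainder.
  leading term 1: no divisor's leading term divides it; move \tfrac{13}{12} to the remainder.
  remainder -\tfrac{5}{6}x_2^{2} + \tfrac{1}{4}x_2 + \tfrac{13}{12} ≠ 0; add k_4 = -\tfrac{5}{6}x_2^{2} + \tfrac{1}{4}x_2 + \tfrac{13}{12} to the basis.

S(h_2,k_3): lcm = x_1x_2^{2}. S = -\tfrac{1}{4}x_1x_2 - \tfrac{5}{6}x_2^{2} - x_1 + \tfrac{1}{12}.
  leading term x_1x_2: subtract (-\tfrac{7}{44}x_2)·k_3 from -\tfrac{1}{4}x_1x_2 - \tfrac{5}{6}x_2^{2} - x_1 + \tfrac{1}{12} → -\tfrac{5}{6}x_2^{2} - x_1 + \tfrac{1}{4}x_2 + \tfrac{1}{12}
  leading term x_2^{2}: subtract (1)·k_4 from -\tfrac{5}{6}x_2^{2} - x_1 + \tfrac{1}{4}x_2 + \tfrac{1}{12} → -x_1 - 1
  leading term x_1: subtract (-\tfrac{7}{11})·k_3 from -x_1 - 1 → 0
  remainder 0.

S(h_1,k_4): lcm = x_1x_2^{2}. S = \tfrac{1}{20}x_1x_2 + \tfrac{1}{6}x_2^{2} + \tfrac{131}{70}x_1 + \tfrac{139}{84}.
  leading term x_1x_2: subtract (\tfrac{7}{220}x_2)·k_3 from \tfrac{1}{20}x_1x_2 + \tfrac{1}{6}x_2^{2} + \tfrac{131}{70}x_1 + \tfrac{139}{84} → \tfrac{1}{6}x_2^{2} + \tfrac{131}{70}x_1 - \tfrac{1}{20}x_2 + \tfrac{139}{84}
  leading term x_2^{2}: subtract (-\tfrac{1}{5})·k_4 from \tfrac{1}{6}x_2^{2} + \tfrac{131}{70}x_1 - \tfrac{1}{20}x_2 + \tfrac{139}{84} → \tfrac{131}{70}x_1 + \tfrac{131}{70}
  leading term x_1: subtract (\tfrac{131}{110})·k_3 from \tfrac{131}{70}x_1 + \tfrac{131}{70} → 0
  remainder 0.

S(h_2,k_4): lcm = x_1x_2^{2}. S = \tfrac{1}{20}x_1x_2 + \tfrac{1}{6}x_2^{2} + \tfrac{3}{10}x_1 + \tfrac{1}{12}.
  leading term x_1x_2: subtract (\tfrac{7}{220}x_2)·k_3 from \tfrac{1}{20}x_1x_2 + \tfrac{1}{6}x_2^{2} + \tfrac{3}{10}x_1 + \tfrac{1}{12} → \tfrac{1}{6}x_2^{2} + \tfrac{3}{10}x_1 - \tfrac{1}{20}x_2 + \tfrac{1}{12}
  leading term x_2^{2}: subtract (-\tfrac{1}{5})·k_4 from \tfrac{1}{6}x_2^{2} + \tfrac{3}{10}x_1 - \tfrac{1}{20}x_2 + \tfrac{1}{12} → \tfrac{3}{10}x_1 + \tfrac{3}{10}
  leading term x_1: subtract (\tfrac{21}{110})·k_3 from \tfrac{3}{10}x_1 + \tfrac{3}{10} → 0
  remainder 0.

S(k_3,k_4): leading monomials are coprime, so the S-polynomial reduces to 0 (Buchberger's first criterion).
Every S-polynomial of the final basis reduces to 0, so we have a Gröbner basis.
Inter-reduce: drop elements whose leading term is divisible by another's, tail-reduce, and make monic.
Reduced Gröbner basis: {x_2^{2} - \tfrac{3}{10}x_2 - \tfrac{13}{10}, x_1 + 1}.

Same reduced basis, so the two generating sets span the same ideal.

Yes, the ideals are equal.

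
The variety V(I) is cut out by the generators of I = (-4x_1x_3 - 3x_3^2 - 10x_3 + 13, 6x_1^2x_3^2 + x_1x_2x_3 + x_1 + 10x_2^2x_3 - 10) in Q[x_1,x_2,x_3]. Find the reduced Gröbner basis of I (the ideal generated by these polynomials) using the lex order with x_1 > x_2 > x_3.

G = {x_1 + 10x_2^2x_3 - 3/4x_2x_3^2 - 5/2x_2x_3 + 13/4x_2 + 27/8x_3^4 + 45/2x_3^3 + 33/4x_3^2 - 195/2x_3 + 427/8, x_2^2x_3^2 - 3/40x_2x_3^3 - 1/4x_2x_3^2 + 13/40x_2x_3 + 27/80x_3^5 + 9/4x_3^4 + 33/40x_3^3 - 393/40x_3^2 + 407/80x_3 + 13/40}

f_1 = -4x_1x_3 - 3x_3^2 - 10x_3 + 13, LT = x_1x_3.
f_2 = 6x_1^2x_3^2 + x_1x_2x_3 + x_1 + 10x_2^2x_3 - 10, LT = x_1^2x_3^2.

S(f_1,f_2): lcm = x_1^2x_3^2. S = -1/6x_1x_2x_3 + 3/4x_1x_3^3 + 5/2x_1x_3^2 - 13/4x_1x_3 - 1/6x_1 - 5/3x_2^2x_3 + 5/3.
  reduce S modulo (f_1, f_2):
  remainder -1/6x_1 - 5/3x_2^2x_3 + 1/8x_2x_3^2 + 5/12x_2x_3 - 13/24x_2 - 9/16x_3^4 - 15/4x_3^3 - 11/8x_3^2 + 65/4x_3 - 427/48 ≠ 0; add g_3 = -1/6x_1 - 5/3x_2^2x_3 + 1/8x_2x_3^2 + 5/12x_2x_3 - 13/24x_2 - 9/16x_3^4 - 15/4x_3^3 - 11/8x_3^2 + 65/4x_3 - 427/48 to the basis.

S(f_1,g_3): lcm = x_1x_3. S = -10x_2^2x_3^2 + 3/4x_2x_3^3 + 5/2x_2x_3^2 - 13/4x_2x_3 - 27/8x_3^5 - 45/2x_3^4 - 33/4x_3^3 + 393/4x_3^2 - 407/8x_3 - 13/4.
  reduce S modulo (f_1, f_2, g_3):
  remainder -10x_2^2x_3^2 + 3/4x_2x_3^3 + 5/2x_2x_3^2 - 13/4x_2x_3 - 27/8x_3^5 - 45/2x_3^4 - 33/4x_3^3 + 393/4x_3^2 - 407/8x_3 - 13/4 ≠ 0; add g_4 = -10x_2^2x_3^2 + 3/4x_2x_3^3 + 5/2x_2x_3^2 - 13/4x_2x_3 - 27/8x_3^5 - 45/2x_3^4 - 33/4x_3^3 + 393/4x_3^2 - 407/8x_3 - 13/4 to the basis.

The other S-polynomials (S(f_2,g_3), S(f_1,g_4), S(f_2,g_4), S(g_3,g_4)) all reduce to 0 modulo the current basis, so we have a Gröbner basis.
Inter-reduce: drop elements whose leading term is divisible by another's, tail-reduce, and make monic.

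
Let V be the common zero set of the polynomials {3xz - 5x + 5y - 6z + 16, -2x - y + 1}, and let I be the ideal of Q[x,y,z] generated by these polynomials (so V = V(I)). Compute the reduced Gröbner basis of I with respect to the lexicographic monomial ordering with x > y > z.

G = {x + 1/2y - 1/2, yz - 5y + 3z - 9}

f_1 = 3xz - 5x + 5y - 6z + 16, LT = xz.
f_2 = -2x - y + 1, LT = x.

S(f_1,f_2): lcm = xz. S = -5/3x - 1/2yz + 5/3y - 3/2z + 16/3.
  reduce S modulo (f_1, f_2):
  remainder -1/2yz + 5/2y - 3/2z + 9/2 ≠ 0; add g_3 = -1/2yz + 5/2y - 3/2z + 9/2 to the basis.

The other S-polynomials (S(f_1,g_3), S(f_2,g_3)) all reduce to 0 modulo the current basis, so we have a Gröbner basis.
Inter-reduce: drop elements whose leading term is divisible by another's, tail-reduce, and make monic.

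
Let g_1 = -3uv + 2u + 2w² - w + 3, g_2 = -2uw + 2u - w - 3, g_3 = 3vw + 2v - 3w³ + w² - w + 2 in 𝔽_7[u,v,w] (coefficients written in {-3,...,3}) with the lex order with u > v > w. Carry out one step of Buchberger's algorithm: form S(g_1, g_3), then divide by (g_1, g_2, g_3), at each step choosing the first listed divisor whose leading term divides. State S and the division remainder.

S(g_1, g_3) = -3uv + uw³ + 2uw² + 2uw - 3u - 3w³ - 2w² - w; remainder on division = 0.

lcm(LM(g_1), LM(g_3)) = uvw.
S = (lcm/LT(g_1))·g_1 − (lcm/LT(g_3))·g_3 = -3uv + uw³ + 2uw² + 2uw - 3u - 3w³ - 2w² - w.
Reduce S modulo (g_1, g_2, g_3) in that order:
  leading term uv: subtract (1)·g_1 from -3uv + uw³ + 2uw² + 2uw - 3u - 3w³ - 2w² - w → uw³ + 2uw² + 2uw + 2u - 3w³ + 3w² - 3
  leading term uw³: subtract (3w²)·g_2 from uw³ + 2uw² + 2uw + 2u - 3w³ + 3w² - 3 → 3uw² + 2uw + 2u - 2w² - 3
  leading term uw²: subtract (2w)·g_2 from 3uw² + 2uw + 2u - 2w² - 3 → -2uw + 2u - w - 3
  leading term uw: subtract (1)·g_2 from -2uw + 2u - w - 3 → 0
The remainder is 0, so this S-polynomial contributes no new basis element.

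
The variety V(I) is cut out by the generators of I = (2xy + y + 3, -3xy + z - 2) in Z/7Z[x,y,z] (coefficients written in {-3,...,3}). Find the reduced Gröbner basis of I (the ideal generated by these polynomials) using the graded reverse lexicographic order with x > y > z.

f_1 = 2xy + y + 3, LT = xy.
f_2 = -3xy + z - 2, LT = xy.

S(f_1,f_2): lcm = xy. S = -3y - 2z + 2.
  leading term y: no divisor's leading term divides it; move -3y to the remainder.
  leading term z: no divisor's leading term divides it; move -2z to the remainder.
  leading term 1: no divisor's leading term divides it; move 2 to the remainder.
  remainder -3y - 2z + 2 ≠ 0; add g_3 = -3y - 2z + 2 to the basis.

S(f_1,g_3): lcm = xy. S = -3xz + 3x - 3y - 2.
  leading term xz: no divisor's leading term divides it; move -3xz to the remainder.
  leading term x: no divisor's leading term divides it; move 3x to the remainder.
  leading term y: subtract (1)·g_3 from -3y - 2 → 2z + 3
  leading term z: no divisor's leading term divides it; move 2z to the remainder.
  leading term 1: no divisor's leading term divides it; move 3 to the remainder.
  remainder -3xz + 3x + 2z + 3 ≠ 0; add g_4 = -3xz + 3x + 2z + 3 to the basis.

The other S-polynomials (S(f_2,g_3), S(f_1,g_4), S(f_2,g_4), S(g_3,g_4)) all reduce to 0 modulo the current basis, so we have a Gröbner basis.
Inter-reduce: drop elements whose leading term is divisible by another's, tail-reduce, and make monic.

G = {xz - x - 3z - 1, y + 3z - 3}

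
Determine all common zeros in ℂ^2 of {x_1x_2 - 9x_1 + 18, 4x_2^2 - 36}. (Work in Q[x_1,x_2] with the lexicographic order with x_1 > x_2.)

{(3/2, -3), (3, 3)}

Compute a lex Gröbner basis by Buchberger's algorithm.
f_1 = x_1x_2 - 9x_1 + 18, LT = x_1x_2.
f_2 = 4x_2^2 - 36, LT = x_2^2.

S(f_1,f_2): lcm = x_1x_2^2. S = -9x_1x_2 + 9x_1 + 18x_2.
  reduce S modulo (f_1, f_2):
  remainder -72x_1 + 18x_2 + 162 ≠ 0; add h_3 = -72x_1 + 18x_2 + 162 to the basis.

The other S-polynomials (S(f_1,h_3), S(f_2,h_3)) all reduce to 0 modulo the current basis, so we have a Gröbner basis.
Inter-reduce: drop elements whose leading term is divisible by another's, tail-reduce, and make monic.
Reduced Gröbner basis: {x_1 - 1/4x_2 - 9/4, x_2^2 - 9}.

Elimination: the polynomial x_2^2 - 9 lies in the elimination ideal for x_2, so x_2 ∈ {-3, 3}. For each such x_2, the remaining basis elements (now univariate) give the rest of the solution.
  x_2 = -3: the earlier basis element becomes x_1 - 3/2 = 0, giving x_1 = 3/2 — point (3/2, -3).
  x_2 = 3: the earlier basis element becomes x_1 - 3 = 0, giving x_1 = 3 — point (3, 3).
This is the nonlinear analogue of row-reducing a linear system.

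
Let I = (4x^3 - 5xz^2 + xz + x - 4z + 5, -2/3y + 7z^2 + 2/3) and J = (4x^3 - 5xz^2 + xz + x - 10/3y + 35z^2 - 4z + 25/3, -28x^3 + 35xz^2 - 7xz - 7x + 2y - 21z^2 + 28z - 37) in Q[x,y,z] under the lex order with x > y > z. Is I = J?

Since reduced Gröbner bases are canonical representatives of ideals under a given ordering, it suffices to compute and compare them.
Buchberger on the first generating set:
f_1 = 4x^3 - 5xz^2 + xz + x - 4z + 5, LT = x^3.
f_2 = -2/3y + 7z^2 + 2/3, LT = y.

The S-polynomials (S(f_1,f_2)) all reduce to 0 modulo the current basis, so we have a Gröbner basis.
Inter-reduce: drop elements whose leading term is divisible by another's, tail-reduce, and make monic.
Reduced Gröbner basis: {x^3 - 5/4xz^2 + 1/4xz + 1/4x - z + 5/4, y - 21/2z^2 - 1}.

Buchberger on the second generating set:
h_1 = 4x^3 - 5xz^2 + xz + x - 10/3y + 35z^2 - 4z + 25/3, LT = x^3.
h_2 = -28x^3 + 35xz^2 - 7xz - 7x + 2y - 21z^2 + 28z - 37, LT = x^3.

S(h_1,h_2): lcm = x^3. S = -16/21y + 8z^2 + 16/21.
  reduce S modulo (h_1, h_2):
  remainder -16/21y + 8z^2 + 16/21 ≠ 0; add k_3 = -16/21y + 8z^2 + 16/21 to the basis.

The other S-polynomials (S(h_1,k_3), S(h_2,k_3)) all reduce to 0 modulo the current basis, so we have a Gröbner basis.
Inter-reduce: drop elements whose leading term is divisible by another's, tail-reduce, and make monic.
Reduced Gröbner basis: {x^3 - 5/4xz^2 + 1/4xz + 1/4x - z + 5/4, y - 21/2z^2 - 1}.

These coincide, so the ideals are equal.

Yes, the ideals are equal.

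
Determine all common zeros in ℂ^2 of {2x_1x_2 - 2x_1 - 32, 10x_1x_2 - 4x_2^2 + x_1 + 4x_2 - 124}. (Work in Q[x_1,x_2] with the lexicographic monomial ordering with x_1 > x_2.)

{(4, 5), (-40/11 + 8*sqrt(19)*I/11, -3/2 - sqrt(19)*I/2), (-40/11 - 8*sqrt(19)*I/11, -3/2 + sqrt(19)*I/2)}

Compute a lex Gröbner basis by Buchberger's algorithm.
f_1 = 2x_1x_2 - 2x_1 - 32, LT = x_1x_2.
f_2 = 10x_1x_2 + x_1 - 4x_2^2 + 4x_2 - 124, LT = x_1x_2.

S(f_1,f_2): lcm = x_1x_2. S = -11/10x_1 + 2/5x_2^2 - 2/5x_2 - 18/5.
  reduce S modulo (f_1, f_2):
  remainder -11/10x_1 + 2/5x_2^2 - 2/5x_2 - 18/5 ≠ 0; add h_3 = -11/10x_1 + 2/5x_2^2 - 2/5x_2 - 18/5 to the basis.

S(f_1,h_3): lcm = x_1x_2. S = -x_1 + 4/11x_2^3 - 4/11x_2^2 - 36/11x_2 - 16.
  reduce S modulo (f_1, f_2, h_3):
  remainder 4/11x_2^3 - 8/11x_2^2 - 32/11x_2 - 140/11 ≠ 0; add h_4 = 4/11x_2^3 - 8/11x_2^2 - 32/11x_2 - 140/11 to the basis.

The other S-polynomials (S(f_2,h_3), S(f_1,h_4), S(f_2,h_4), S(h_3,h_4)) all reduce to 0 modulo the current basis, so we have a Gröbner basis.
Inter-reduce: drop elements whose leading term is divisible by another's, tail-reduce, and make monic.
Reduced Gröbner basis: {x_1 - 4/11x_2^2 + 4/11x_2 + 36/11, x_2^3 - 2x_2^2 - 8x_2 - 35}.

Elimination: the polynomial x_2^3 - 2x_2^2 - 8x_2 - 35 lies in the elimination ideal for x_2, so x_2 ∈ {5, -3/2 - sqrt(19)*I/2, -3/2 + sqrt(19)*I/2}. For each such x_2, the remaining basis elements (now univariate) give the rest of the solution.
  x_2 = 5: the earlier basis element becomes x_1 - 4 = 0, giving x_1 = 4 — point (4, 5).
  x_2 = -3/2 - sqrt(19)*I/2: the earlier basis element becomes x_1 + 40/11 - 8*sqrt(19)*I/11 = 0, giving x_1 = -40/11 + 8*sqrt(19)*I/11 — point (-40/11 + 8*sqrt(19)*I/11, -3/2 - sqrt(19)*I/2).
  x_2 = -3/2 + sqrt(19)*I/2: the earlier basis element becomes x_1 + 40/11 + 8*sqrt(19)*I/11 = 0, giving x_1 = -40/11 - 8*sqrt(19)*I/11 — point (-40/11 - 8*sqrt(19)*I/11, -3/2 + sqrt(19)*I/2).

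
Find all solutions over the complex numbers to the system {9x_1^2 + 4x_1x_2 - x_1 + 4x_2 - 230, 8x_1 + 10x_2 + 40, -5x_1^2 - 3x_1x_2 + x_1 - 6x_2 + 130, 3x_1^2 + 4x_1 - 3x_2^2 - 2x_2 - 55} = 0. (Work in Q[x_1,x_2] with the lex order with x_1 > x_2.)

Compute a lex Gröbner basis by Buchberger's algorithm.
f_1 = 9x_1^2 + 4x_1x_2 - x_1 + 4x_2 - 230, LT = x_1^2.
f_2 = 8x_1 + 10x_2 + 40, LT = x_1.
f_3 = -5x_1^2 - 3x_1x_2 + x_1 - 6x_2 + 130, LT = x_1^2.
f_4 = 3x_1^2 + 4x_1 - 3x_2^2 - 2x_2 - 55, LT = x_1^2.

S(f_1,f_2): lcm = x_1^2. S = -29/36x_1x_2 - 46/9x_1 + 4/9x_2 - 230/9.
  reduce S modulo (f_1, f_2, f_3, f_4):
  remainder 145/144x_2^2 + 391/36x_2 ≠ 0; add h_5 = 145/144x_2^2 + 391/36x_2 to the basis.

S(f_1,f_3): lcm = x_1^2. S = -7/45x_1x_2 + 4/45x_1 - 34/45x_2 + 4/9.
  reduce S modulo (f_1, f_2, f_3, f_4, h_5):
  remainder -317/145x_2 ≠ 0; add h_6 = -317/145x_2 to the basis.

The other S-polynomials (S(f_1,f_4), S(f_2,f_3), S(f_2,f_4), S(f_3,f_4), S(f_1,h_5), S(f_2,h_5), S(f_3,h_5), S(f_4,h_5), S(f_1,h_6), S(f_2,h_6), S(f_3,h_6), S(f_4,h_6), S(h_5,h_6)) all reduce to 0 modulo the current basis, so we have a Gröbner basis.
Inter-reduce: drop elements whose leading term is divisible by another's, tail-reduce, and make monic.
Reduced Gröbner basis: {x_1 + 5, x_2}.

Elimination: the polynomial x_2 lies in the elimination ideal for x_2, so x_2 ∈ {0}. For each such x_2, the remaining basis elements (now univariate) give the rest of the solution.
  x_2 = 0: the earlier basis element becomes x_1 + 5 = 0, giving x_1 = -5 — point (-5, 0).
Zero-dimensionality of the ideal guarantees finitely many solutions over ℂ.

{(-5, 0)}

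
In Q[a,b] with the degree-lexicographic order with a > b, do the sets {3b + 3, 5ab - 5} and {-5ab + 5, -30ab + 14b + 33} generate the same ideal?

No, the ideals differ.

For a fixed monomial order, each ideal has a unique reduced Gröbner basis; comparing bases decides equality.
Buchberger on the first generating set:
f_1 = 3b + 3, LT = b.
f_2 = 5ab - 5, LT = ab.

S(f_1,f_2): lcm = ab. S = a + 1.
  leading term a: no divisor's leading term divides it; move a to the remainder.
  leading term 1: no divisor's leading term divides it; move 1 to the remainder.
  remainder a + 1 ≠ 0; add g_3 = a + 1 to the basis.

The other S-polynomials (S(f_1,g_3), S(f_2,g_3)) all reduce to 0 modulo the current basis, so we have a Gröbner basis.
Inter-reduce: drop elements whose leading term is divisible by another's, tail-reduce, and make monic.
Reduced Gröbner basis: {a + 1, b + 1}.

Buchberger on the second generating set:
h_1 = -5ab + 5, LT = ab.
h_2 = -30ab + 14b + 33, LT = ab.

S(h_1,h_2): lcm = ab. S = 7/15b + 1/10.
  leading term b: no divisor's leading term divides it; move 7/15b to the remainder.
  leading term 1: no divisor's leading term divides it; move 1/10 to the remainder.
  remainder 7/15b + 1/10 ≠ 0; add k_3 = 7/15b + 1/10 to the basis.

S(h_1,k_3): lcm = ab. S = -3/14a - 1.
  leading term a: no divisor's leading term divides it; move -3/14a to the remainder.
  leading term 1: no divisor's leading term divides it; move -1 to the remainder.
  remainder -3/14a - 1 ≠ 0; add k_4 = -3/14a - 1 to the basis.

The other S-polynomials (S(h_2,k_3), S(h_1,k_4), S(h_2,k_4), S(k_3,k_4)) all reduce to 0 modulo the current basis, so we have a Gröbner basis.
Inter-reduce: drop elements whose leading term is divisible by another's, tail-reduce, and make monic.
Reduced Gröbner basis: {a + 14/3, b + 3/14}.

The bases are distinct; the ideals are different.
The same test decides containment: I ⊆ J iff every generator of I reduces to 0 modulo a Gröbner basis of J.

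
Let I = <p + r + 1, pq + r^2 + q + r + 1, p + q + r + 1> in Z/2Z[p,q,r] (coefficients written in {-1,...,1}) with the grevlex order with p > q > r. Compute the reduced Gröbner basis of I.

G = {r^2 + r + 1, p + r + 1, q}

f_1 = p + r + 1, LT = p.
f_2 = pq + r^2 + q + r + 1, LT = pq.
f_3 = p + q + r + 1, LT = p.

S(f_1,f_2): lcm = pq. S = qr + r^2 + r + 1.
  leading term qr: no divisor's leading term divides it; move qr to the remainder.
  leading term r^2: no divisor's leading term divides it; move r^2 to the remainder.
  leading term r: no divisor's leading term divides it; move r to the remainder.
  leading term 1: no divisor's leading term divides it; move 1 to the remainder.
  remainder qr + r^2 + r + 1 ≠ 0; add g_4 = qr + r^2 + r + 1 to the basis.

S(f_1,f_3): lcm = p. S = q.
  leading term q: no divisor's leading term divides it; move q to the remainder.
  remainder q ≠ 0; add g_5 = q to the basis.

S(f_2,g_5): lcm = pq. S = r^2 + q + r + 1.
  leading term r^2: no divisor's leading term divides it; move r^2 to the remainder.
  leading term q: subtract (1)·g_5 from q + r + 1 → r + 1
  leading term r: no divisor's leading term divides it; move r to the remainder.
  leading term 1: no divisor's leading term divides it; move 1 to the remainder.
  remainder r^2 + r + 1 ≠ 0; add g_6 = r^2 + r + 1 to the basis.

The other S-polynomials (S(f_2,f_3), S(f_1,g_4), S(f_2,g_4), S(f_3,g_4), S(f_1,g_5), S(f_3,g_5), S(g_4,g_5), S(f_1,g_6), S(f_2,g_6), S(f_3,g_6), S(g_4,g_6), S(g_5,g_6)) all reduce to 0 modulo the current basis, so we have a Gröbner basis.
Inter-reduce: drop elements whose leading term is divisible by another's, tail-reduce, and make monic.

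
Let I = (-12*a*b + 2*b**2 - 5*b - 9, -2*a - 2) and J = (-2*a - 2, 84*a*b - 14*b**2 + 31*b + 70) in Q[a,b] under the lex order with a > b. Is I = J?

Two ideals are equal iff their reduced Gröbner bases coincide (the reduced basis is unique for a fixed ordering).
Buchberger on the first generating set:
f_1 = -12*a*b + 2*b**2 - 5*b - 9, LT = a*b.
f_2 = -2*a - 2, LT = a.

S(f_1,f_2): lcm = a*b. S = -1/6*b**2 - 7/12*b + 3/4.
  leading term b**2: no divisor's leading term divides it; move -1/6*b**2 to the remainder.
  leading term b: no divisor's leading term divides it; move -7/12*b to the remainder.
  leading term 1: no divisor's leading term divides it; move 3/4 to the remainder.
  remainder -1/6*b**2 - 7/12*b + 3/4 ≠ 0; add g_3 = -1/6*b**2 - 7/12*b + 3/4 to the basis.

The other S-polynomials (S(f_1,g_3), S(f_2,g_3)) all reduce to 0 modulo the current basis, so we have a Gröbner basis.
Inter-reduce: drop elements whose leading term is divisible by another's, tail-reduce, and make monic.
Reduced Gröbner basis: {a + 1, b**2 + 7/2*b - 9/2}.

Buchberger on the second generating set:
h_1 = -2*a - 2, LT = a.
h_2 = 84*a*b - 14*b**2 + 31*b + 70, LT = a*b.

S(h_1,h_2): lcm = a*b. S = 1/6*b**2 + 53/84*b - 5/6.
  leading term b**2: no divisor's leading term divides it; move 1/6*b**2 to the remainder.
  leading term b: no divisor's leading term divides it; move 53/84*b to the remainder.
  leading term 1: no divisor's leading term divides it; move -5/6 to the remainder.
  remainder 1/6*b**2 + 53/84*b - 5/6 ≠ 0; add k_3 = 1/6*b**2 + 53/84*b - 5/6 to the basis.

The other S-polynomials (S(h_1,k_3), S(h_2,k_3)) all reduce to 0 modulo the current basis, so we have a Gröbner basis.
Inter-reduce: drop elements whose leading term is divisible by another's, tail-reduce, and make monic.
Reduced Gröbner basis: {a + 1, b**2 + 53/14*b - 5}.

The bases are distinct; the ideals are different.
The same test decides containment: I ⊆ J iff every generator of I reduces to 0 modulo a Gröbner basis of J.

No, the ideals differ.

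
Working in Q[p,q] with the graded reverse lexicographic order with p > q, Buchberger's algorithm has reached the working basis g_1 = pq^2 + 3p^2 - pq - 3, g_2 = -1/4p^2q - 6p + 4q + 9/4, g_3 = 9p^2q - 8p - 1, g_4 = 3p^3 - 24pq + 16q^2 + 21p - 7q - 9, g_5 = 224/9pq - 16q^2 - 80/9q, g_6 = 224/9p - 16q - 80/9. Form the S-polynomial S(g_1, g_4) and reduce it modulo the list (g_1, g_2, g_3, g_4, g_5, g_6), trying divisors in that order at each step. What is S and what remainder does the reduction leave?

S(g_1, g_4) = 3p^4 - p^3q + 8pq^3 - 16/3q^4 - 7pq^2 + 7/3q^3 - 3p^2 + 3q^2; remainder on division = -16/3q^4 + 7/3q^3 + 1209/196q^2 + 3537/98q - 7695/196.

lcm(LM(g_1), LM(g_4)) = p^3q^2.
S = (lcm/LT(g_1))·g_1 − (lcm/LT(g_4))·g_4 = 3p^4 - p^3q + 8pq^3 - 16/3q^4 - 7pq^2 + 7/3q^3 - 3p^2 + 3q^2.
Reduce S modulo (g_1, g_2, g_3, g_4, g_5, g_6) in that order:
  leading term p^4: subtract (p)·g_4 from 3p^4 - p^3q + 8pq^3 - 16/3q^4 - 7pq^2 + 7/3q^3 - 3p^2 + 3q^2 → -p^3q + 8pq^3 - 16/3q^4 + 24p^2q - 23pq^2 + 7/3q^3 - 24p^2 + 7pq + 3q^2 + 9p
  leading term p^3q: subtract (4p)·g_2 from -p^3q + 8pq^3 - 16/3q^4 + 24p^2q - 23pq^2 + 7/3q^3 - 24p^2 + 7pq + 3q^2 + 9p → 8pq^3 - 16/3q^4 + 24p^2q - 23pq^2 + 7/3q^3 - 9pq + 3q^2
  leading term pq^3: subtract (8q)·g_1 from 8pq^3 - 16/3q^4 + 24p^2q - 23pq^2 + 7/3q^3 - 9pq + 3q^2 → -16/3q^4 - 15pq^2 + 7/3q^3 - 9pq + 3q^2 + 24q
  leading term q^4: no divisor's leading term divides it; move -16/3q^4 to the remainder.
  leading term pq^2: subtract (-15)·g_1 from -15pq^2 + 7/3q^3 - 9pq + 3q^2 + 24q → 7/3q^3 + 45p^2 - 24pq + 3q^2 + 24q - 45
  leading term q^3: no divisor's leading term divides it; move 7/3q^3 to the remainder.
  leading term p^2: subtract (405/224p)·g_6 from 45p^2 - 24pq + 3q^2 + 24q - 45 → 69/14pq + 3q^2 + 225/14p + 24q - 45
  leading term pq: subtract (621/3136)·g_5 from 69/14pq + 3q^2 + 225/14p + 24q - 45 → 1209/196q^2 + 225/14p + 5049/196q - 45
  leading term q^2: no divisor's leading term divides it; move 1209/196q^2 to the remainder.
  leading term p: subtract (2025/3136)·g_6 from 225/14p + 5049/196q - 45 → 3537/98q - 7695/196
  leading term q: no divisor's leading term divides it; move 3537/98q to the remainder.
  leading term 1: no divisor's leading term divides it; move -7695/196 to the remainder.
The remainder -16/3q^4 + 7/3q^3 + 1209/196q^2 + 3537/98q - 7695/196 is nonzero, so it would be added as the next basis element.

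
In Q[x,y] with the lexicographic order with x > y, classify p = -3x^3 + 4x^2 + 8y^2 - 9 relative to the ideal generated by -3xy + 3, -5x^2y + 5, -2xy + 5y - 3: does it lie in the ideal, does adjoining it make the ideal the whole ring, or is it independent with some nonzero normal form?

First compute the reduced Gröbner basis of I by Buchberger's algorithm.
f_1 = -3xy + 3, LT = xy.
f_2 = -5x^2y + 5, LT = x^2y.
f_3 = -2xy + 5y - 3, LT = xy.

S(f_1,f_2): lcm = x^2y. S = -x + 1.
  reduce S modulo (f_1, f_2, f_3):
  remainder -x + 1 ≠ 0; add h_4 = -x + 1 to the basis.

S(f_1,f_3): lcm = xy. S = 5/2y - 5/2.
  reduce S modulo (f_1, f_2, f_3, h_4):
  remainder 5/2y - 5/2 ≠ 0; add h_5 = 5/2y - 5/2 to the basis.

The other S-polynomials (S(f_2,f_3), S(f_1,h_4), S(f_2,h_4), S(f_3,h_4), S(f_1,h_5), S(f_2,h_5), S(f_3,h_5), S(h_4,h_5)) all reduce to 0 modulo the current basis, so we have a Gröbner basis.
Inter-reduce: drop elements whose leading term is divisible by another's, tail-reduce, and make monic.
Reduced Gröbner basis: {x - 1, y - 1}.
Label its elements g_1 = x - 1, g_2 = y - 1.

Reduce p = -3x^3 + 4x^2 + 8y^2 - 9 modulo G:
  leading term x^3: subtract (-3x^2)·g_1 from -3x^3 + 4x^2 + 8y^2 - 9 → x^2 + 8y^2 - 9
  leading term x^2: subtract (x)·g_1 from x^2 + 8y^2 - 9 → x + 8y^2 - 9
  leading term x: subtract (1)·g_1 from x + 8y^2 - 9 → 8y^2 - 8
  leading term y^2: subtract (8y)·g_2 from 8y^2 - 8 → 8y - 8
  leading term y: subtract (8)·g_2 from 8y - 8 → 0
  normal form = 0.
Since the normal form is 0, p ∈ I.

-3x^3 + 4x^2 + 8y^2 - 9 lies in I (it reduces to 0).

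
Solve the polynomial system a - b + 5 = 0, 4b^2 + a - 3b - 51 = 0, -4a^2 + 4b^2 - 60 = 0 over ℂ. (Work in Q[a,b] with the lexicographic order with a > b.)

Compute a lex Gröbner basis by Buchberger's algorithm.
f_1 = a - b + 5, LT = a.
f_2 = a + 4b^2 - 3b - 51, LT = a.
f_3 = -4a^2 + 4b^2 - 60, LT = a^2.

S(f_1,f_2): lcm = a. S = -4b^2 + 2b + 56.
  reduce S modulo (f_1, f_2, f_3):
  remainder -4b^2 + 2b + 56 ≠ 0; add h_4 = -4b^2 + 2b + 56 to the basis.

S(f_1,f_3): lcm = a^2. S = -ab + 5a + b^2 - 15.
  reduce S modulo (f_1, f_2, f_3, h_4):
  remainder 10b - 40 ≠ 0; add h_5 = 10b - 40 to the basis.

The other S-polynomials (S(f_2,f_3), S(f_1,h_4), S(f_2,h_4), S(f_3,h_4), S(f_1,h_5), S(f_2,h_5), S(f_3,h_5), S(h_4,h_5)) all reduce to 0 modulo the current basis, so we have a Gröbner basis.
Inter-reduce: drop elements whose leading term is divisible by another's, tail-reduce, and make monic.
Reduced Gröbner basis: {a + 1, b - 4}.

The lex basis is triangular: the last element involves only b. Solving b - 4 = 0 gives b ∈ {4}; substituting each value into the earlier elements determines the remaining variables.
  b = 4: the earlier basis element becomes a + 1 = 0, giving a = -1 — point (-1, 4).

{(-1, 4)}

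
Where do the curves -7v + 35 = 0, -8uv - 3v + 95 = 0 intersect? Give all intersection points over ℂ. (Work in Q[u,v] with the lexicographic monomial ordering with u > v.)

Compute a lex Gröbner basis by Buchberger's algorithm.
f_1 = -7v + 35, LT = v.
f_2 = -8uv - 3v + 95, LT = uv.

S(f_1,f_2): lcm = uv. S = -5u - \tfrac{3}{8}v + \tfrac{95}{8}.
  leading term u: no divisor's leading term divides it; move -5u to the remainder.
  leading term v: subtract (\tfrac{3}{56})·f_1 from -\tfrac{3}{8}v + \tfrac{95}{8} → 10
  leading term 1: no divisor's leading term divides it; move 10 to the remainder.
  remainder -5u + 10 ≠ 0; add h_3 = -5u + 10 to the basis.

The other S-polynomials (S(f_1,h_3), S(f_2,h_3)) all reduce to 0 modulo the current basis, so we have a Gröbner basis.
Inter-reduce: drop elements whose leading term is divisible by another's, tail-reduce, and make monic.
Reduced Gröbner basis: {u - 2, v - 5}.

Elimination: the polynomial v - 5 lies in the elimination ideal for v, so v ∈ {5}. For each such v, the remaining basis elements (now univariate) give the rest of the solution.
  v = 5: the earlier basis element becomes u - 2 = 0, giving u = 2 — point (2, 5).

{(2, 5)}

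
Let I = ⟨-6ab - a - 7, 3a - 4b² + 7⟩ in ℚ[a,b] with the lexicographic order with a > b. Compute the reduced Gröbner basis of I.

This is the nonlinear analogue of row-reducing a linear system.

f_1 = -6ab - a - 7, LT = ab.
f_2 = 3a - 4b² + 7, LT = a.

S(f_1,f_2): lcm = ab. S = ⅙a + 4/3b³ - 7/3b + 7/6.
  leading term a: subtract (1/18)·f_2 from ⅙a + 4/3b³ - 7/3b + 7/6 → 4/3b³ + 2/9b² - 7/3b + 7/9
  leading term b³: no divisor's leading term divides it; move 4/3b³ to the remainder.
  leading term b²: no divisor's leading term divides it; move 2/9b² to the remainder.
  leading term b: no divisor's leading term divides it; move -7/3b to the remainder.
  leading term 1: no divisor's leading term divides it; move 7/9 to the remainder.
  remainder 4/3b³ + 2/9b² - 7/3b + 7/9 ≠ 0; add g_3 = 4/3b³ + 2/9b² - 7/3b + 7/9 to the basis.

The other S-polynomials (S(f_1,g_3), S(f_2,g_3)) all reduce to 0 modulo the current basis, so we have a Gröbner basis.
Inter-reduce: drop elements whose leading term is divisible by another's, tail-reduce, and make monic.

G = {a - 4/3b² + 7/3, b³ + ⅙b² - 7/4b + 7/12}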